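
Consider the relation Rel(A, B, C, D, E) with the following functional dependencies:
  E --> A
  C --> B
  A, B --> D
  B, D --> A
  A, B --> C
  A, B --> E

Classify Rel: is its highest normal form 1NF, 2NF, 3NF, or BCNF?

Candidate keys: {A, B}, {A, C}, {B, D}, {B, E}, {C, D}, {C, E}. Prime attributes: {A, B, C, D, E}.
For E --> A we have {E}⁺ = {A, E}; {E} is not a superkey, so BCNF fails.
Its right-hand attributes {A} are all prime, as are those of every other non-superkey FD — the relation is in 3NF.

3NF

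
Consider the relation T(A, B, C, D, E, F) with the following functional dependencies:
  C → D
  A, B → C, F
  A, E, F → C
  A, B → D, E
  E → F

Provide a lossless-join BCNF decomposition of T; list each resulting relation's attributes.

{A, B, E}; {A, C, E}; {C, D}; {E, F}

Candidate key of the original relation: {A, B}.
Within {A, B, C, D, E, F}: {C}⁺ ∩ {A, B, C, D, E, F} = {C, D}, not the whole set, so C → D violates BCNF; decompose into {C, D} and {A, B, C, E, F}.
{C, D} is in BCNF.
Within {A, B, C, E, F}: {A, E, F}⁺ ∩ {A, B, C, E, F} = {A, C, E, F}, not the whole set, so A, E, F → C violates BCNF; decompose into {A, C, E, F} and {A, B, E, F}.
Within {A, C, E, F}: {E}⁺ ∩ {A, C, E, F} = {E, F}, not the whole set, so E → F violates BCNF; decompose into {E, F} and {A, C, E}.
{E, F} is in BCNF.
{A, C, E} is in BCNF.
Within {A, B, E, F}: {E}⁺ ∩ {A, B, E, F} = {E, F}, not the whole set, so E → F violates BCNF; decompose into {E, F} and {A, B, E}.
{E, F} is in BCNF.
{A, B, E} is in BCNF.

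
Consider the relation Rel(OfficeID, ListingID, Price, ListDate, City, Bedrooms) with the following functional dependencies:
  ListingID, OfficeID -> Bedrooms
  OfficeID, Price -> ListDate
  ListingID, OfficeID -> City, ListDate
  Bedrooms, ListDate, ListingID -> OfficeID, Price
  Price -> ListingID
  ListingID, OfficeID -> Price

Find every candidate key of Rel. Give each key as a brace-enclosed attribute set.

{Bedrooms, ListDate, ListingID}, {Bedrooms, ListDate, Price}, {ListingID, OfficeID}, {OfficeID, Price}

Closure of {ListingID, OfficeID} is {Bedrooms, City, ListDate, ListingID, OfficeID, Price}, the whole schema; {ListingID, OfficeID} is a candidate key.
Closure of {OfficeID, Price} is {Bedrooms, City, ListDate, ListingID, OfficeID, Price}, the whole schema; {OfficeID, Price} is a candidate key.
Closure of {Bedrooms, ListDate, ListingID} is {Bedrooms, City, ListDate, ListingID, OfficeID, Price}, the whole schema; {Bedrooms, ListDate, ListingID} is a candidate key.
Closure of {Bedrooms, ListDate, Price} is {Bedrooms, City, ListDate, ListingID, OfficeID, Price}, the whole schema; {Bedrooms, ListDate, Price} is a candidate key.
Any other superkey properly contains one of these, so there are no further candidate keys.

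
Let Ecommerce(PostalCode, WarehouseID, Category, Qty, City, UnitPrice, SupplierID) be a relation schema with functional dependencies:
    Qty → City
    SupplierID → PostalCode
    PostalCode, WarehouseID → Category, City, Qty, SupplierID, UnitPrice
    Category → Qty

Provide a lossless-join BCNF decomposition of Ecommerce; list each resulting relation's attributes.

Candidate keys of the original relation: {PostalCode, WarehouseID}, {SupplierID, WarehouseID}.
Within {Category, City, PostalCode, Qty, SupplierID, UnitPrice, WarehouseID}: {Qty}⁺ ∩ {Category, City, PostalCode, Qty, SupplierID, UnitPrice, WarehouseID} = {City, Qty}, not the whole set, so Qty → City violates BCNF; decompose into {City, Qty} and {Category, PostalCode, Qty, SupplierID, UnitPrice, WarehouseID}.
{City, Qty}: every determinant is a superkey — BCNF.
Within {Category, PostalCode, Qty, SupplierID, UnitPrice, WarehouseID}: {SupplierID}⁺ ∩ {Category, PostalCode, Qty, SupplierID, UnitPrice, WarehouseID} = {PostalCode, SupplierID}, not the whole set, so SupplierID → PostalCode violates BCNF; decompose into {PostalCode, SupplierID} and {Category, Qty, SupplierID, UnitPrice, WarehouseID}.
{PostalCode, SupplierID}: every determinant is a superkey — BCNF.
Within {Category, Qty, SupplierID, UnitPrice, WarehouseID}: {Category}⁺ ∩ {Category, Qty, SupplierID, UnitPrice, WarehouseID} = {Category, Qty}, not the whole set, so Category → Qty violates BCNF; decompose into {Category, Qty} and {Category, SupplierID, UnitPrice, WarehouseID}.
{Category, Qty}: every determinant is a superkey — BCNF.
{Category, SupplierID, UnitPrice, WarehouseID}: every determinant is a superkey — BCNF.

{Category, Qty}; {Category, SupplierID, UnitPrice, WarehouseID}; {City, Qty}; {PostalCode, SupplierID}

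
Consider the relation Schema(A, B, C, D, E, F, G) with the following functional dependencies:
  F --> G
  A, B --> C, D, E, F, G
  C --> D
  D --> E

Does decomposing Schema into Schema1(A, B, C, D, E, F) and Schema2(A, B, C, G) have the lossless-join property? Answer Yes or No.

Common attributes: {A, B, C}; their closure is {A, B, C, D, E, F, G}.
Since Schema1 ⊆ {A, B, C, D, E, F, G}, the intersection is a superkey of Schema1; the decomposition is lossless.

Yes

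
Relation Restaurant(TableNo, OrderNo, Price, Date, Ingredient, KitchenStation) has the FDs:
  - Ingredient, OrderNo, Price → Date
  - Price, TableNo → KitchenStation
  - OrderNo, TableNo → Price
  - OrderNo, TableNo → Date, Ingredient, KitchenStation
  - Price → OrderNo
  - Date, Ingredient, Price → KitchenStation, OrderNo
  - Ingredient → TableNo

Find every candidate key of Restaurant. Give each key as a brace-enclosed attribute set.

Closure of {Ingredient, OrderNo} is {Date, Ingredient, KitchenStation, OrderNo, Price, TableNo}, the whole schema; {Ingredient, OrderNo} is a candidate key.
Closure of {Ingredient, Price} is {Date, Ingredient, KitchenStation, OrderNo, Price, TableNo}, the whole schema; {Ingredient, Price} is a candidate key.
Closure of {OrderNo, TableNo} is {Date, Ingredient, KitchenStation, OrderNo, Price, TableNo}, the whole schema; {OrderNo, TableNo} is a candidate key.
Closure of {Price, TableNo} is {Date, Ingredient, KitchenStation, OrderNo, Price, TableNo}, the whole schema; {Price, TableNo} is a candidate key.
Any other superkey properly contains one of these, so there are no further candidate keys.

{Ingredient, OrderNo}, {Ingredient, Price}, {OrderNo, TableNo}, {Price, TableNo}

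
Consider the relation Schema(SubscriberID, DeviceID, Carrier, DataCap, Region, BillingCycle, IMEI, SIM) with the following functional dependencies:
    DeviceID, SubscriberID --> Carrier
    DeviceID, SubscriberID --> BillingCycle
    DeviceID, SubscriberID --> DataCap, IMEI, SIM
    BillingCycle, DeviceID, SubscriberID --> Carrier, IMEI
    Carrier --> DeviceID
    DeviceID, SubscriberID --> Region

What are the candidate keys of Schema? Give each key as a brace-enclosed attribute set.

{Carrier, SubscriberID}, {DeviceID, SubscriberID}

{SubscriberID} never appears on the right of any FD, so every key must include it.
Closure of {Carrier, SubscriberID} is {BillingCycle, Carrier, DataCap, DeviceID, IMEI, Region, SIM, SubscriberID}, the whole schema; {Carrier, SubscriberID} is a candidate key.
Closure of {DeviceID, SubscriberID} is {BillingCycle, Carrier, DataCap, DeviceID, IMEI, Region, SIM, SubscriberID}, the whole schema; {DeviceID, SubscriberID} is a candidate key.
These are minimal and exhaustive — every other superkey contains one of them.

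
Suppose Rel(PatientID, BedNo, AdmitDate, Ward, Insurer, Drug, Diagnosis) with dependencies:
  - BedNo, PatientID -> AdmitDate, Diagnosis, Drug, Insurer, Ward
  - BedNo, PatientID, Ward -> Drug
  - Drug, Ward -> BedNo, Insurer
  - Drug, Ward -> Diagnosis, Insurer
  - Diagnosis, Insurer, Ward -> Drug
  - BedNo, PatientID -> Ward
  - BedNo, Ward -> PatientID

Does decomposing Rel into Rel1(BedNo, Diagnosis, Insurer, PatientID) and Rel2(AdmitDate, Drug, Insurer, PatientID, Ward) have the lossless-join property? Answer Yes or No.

Rel1 ∩ Rel2 = {Insurer, PatientID}; its closure under F is {Insurer, PatientID}.
The closure covers neither Rel1 nor Rel2 entirely; the join is not lossless.

No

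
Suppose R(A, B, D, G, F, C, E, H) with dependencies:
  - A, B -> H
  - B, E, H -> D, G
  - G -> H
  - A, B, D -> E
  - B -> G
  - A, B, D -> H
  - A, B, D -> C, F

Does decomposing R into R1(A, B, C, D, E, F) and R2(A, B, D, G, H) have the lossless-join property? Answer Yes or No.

Common attributes: {A, B, D}; their closure is {A, B, C, D, E, F, G, H}.
R1 is contained in that closure, so R1 ∩ R2 -> R1 holds and the join is lossless.

Yes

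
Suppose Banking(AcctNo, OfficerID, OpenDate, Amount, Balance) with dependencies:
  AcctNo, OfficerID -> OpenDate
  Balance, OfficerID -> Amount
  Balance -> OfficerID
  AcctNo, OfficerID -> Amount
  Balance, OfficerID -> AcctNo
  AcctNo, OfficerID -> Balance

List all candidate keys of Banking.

{AcctNo, OfficerID}, {Balance}

Closure of {Balance} is {AcctNo, Amount, Balance, OfficerID, OpenDate}, the whole schema; {Balance} is a candidate key.
Closure of {AcctNo, OfficerID} is {AcctNo, Amount, Balance, OfficerID, OpenDate}, the whole schema; {AcctNo, OfficerID} is a candidate key.
These are minimal and exhaustive — every other superkey contains one of them.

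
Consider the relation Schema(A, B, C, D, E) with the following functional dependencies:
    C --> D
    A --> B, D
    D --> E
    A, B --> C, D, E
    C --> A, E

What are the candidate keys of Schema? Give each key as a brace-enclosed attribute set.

{A}, {C}

{A}⁺ = {A, B, C, D, E} — all of the relation — so {A} is a candidate key.
{C}⁺ = {A, B, C, D, E} — all of the relation — so {C} is a candidate key.
Any other superkey properly contains one of these, so there are no further candidate keys.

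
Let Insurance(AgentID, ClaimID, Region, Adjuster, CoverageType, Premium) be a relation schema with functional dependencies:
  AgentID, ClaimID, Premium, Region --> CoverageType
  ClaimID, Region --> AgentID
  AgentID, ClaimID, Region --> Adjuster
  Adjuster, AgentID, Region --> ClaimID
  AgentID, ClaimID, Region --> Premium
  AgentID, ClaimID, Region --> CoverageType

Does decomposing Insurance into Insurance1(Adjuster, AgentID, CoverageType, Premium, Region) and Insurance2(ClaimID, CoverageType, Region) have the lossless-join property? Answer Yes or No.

No

Common attributes: {CoverageType, Region}; their closure is {CoverageType, Region}.
The closure covers neither Insurance1 nor Insurance2 entirely; the join is not lossless.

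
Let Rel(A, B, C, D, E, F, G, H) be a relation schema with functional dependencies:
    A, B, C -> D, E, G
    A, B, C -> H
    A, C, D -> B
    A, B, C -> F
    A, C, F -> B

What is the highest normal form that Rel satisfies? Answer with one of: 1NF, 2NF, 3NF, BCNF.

Candidate keys: {A, B, C}, {A, C, D}, {A, C, F}. Prime attributes: {A, B, C, D, F}.
The left-hand side of every FD is a superkey, so BCNF is satisfied.

BCNF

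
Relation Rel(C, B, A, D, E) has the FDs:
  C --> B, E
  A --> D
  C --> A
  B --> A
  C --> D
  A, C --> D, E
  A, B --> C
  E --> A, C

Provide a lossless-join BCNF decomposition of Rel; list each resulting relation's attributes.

Candidate keys of the original relation: {B}, {C}, {E}.
{A, B, C, D, E}: {A} determines {A, D} here but is not a superkey — split on A --> D, giving {A, D} and {A, B, C, E}.
{A, D} is in BCNF.
{A, B, C, E} is in BCNF.

{A, B, C, E}; {A, D}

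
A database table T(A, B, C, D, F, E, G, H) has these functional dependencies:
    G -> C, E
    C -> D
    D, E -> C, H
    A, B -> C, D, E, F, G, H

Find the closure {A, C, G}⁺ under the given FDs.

{A, C, D, E, G, H}

Start with {A, C, G}.
G -> C, E applies; add {E} → now {A, C, E, G}.
C -> D applies; add {D} → now {A, C, D, E, G}.
D, E -> C, H applies; add {H} → now {A, C, D, E, G, H}.
No further FD applies.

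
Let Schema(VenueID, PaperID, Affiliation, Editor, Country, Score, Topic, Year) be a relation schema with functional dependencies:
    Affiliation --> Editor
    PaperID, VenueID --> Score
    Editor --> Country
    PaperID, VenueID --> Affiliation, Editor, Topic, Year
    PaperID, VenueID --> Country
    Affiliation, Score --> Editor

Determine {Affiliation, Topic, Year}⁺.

Start with {Affiliation, Topic, Year}.
Affiliation --> Editor applies; add {Editor} → now {Affiliation, Editor, Topic, Year}.
Editor --> Country applies; add {Country} → now {Affiliation, Country, Editor, Topic, Year}.
No further FD applies.

{Affiliation, Country, Editor, Topic, Year}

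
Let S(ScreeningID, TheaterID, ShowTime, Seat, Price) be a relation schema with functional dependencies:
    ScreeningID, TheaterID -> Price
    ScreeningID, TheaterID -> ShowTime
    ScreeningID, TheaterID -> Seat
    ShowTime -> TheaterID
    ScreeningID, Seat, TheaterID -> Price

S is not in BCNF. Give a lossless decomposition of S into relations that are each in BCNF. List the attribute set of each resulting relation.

{Price, ScreeningID, Seat, ShowTime}; {ShowTime, TheaterID}

Candidate keys of the original relation: {ScreeningID, ShowTime}, {ScreeningID, TheaterID}.
Within {Price, ScreeningID, Seat, ShowTime, TheaterID}: {ShowTime}⁺ ∩ {Price, ScreeningID, Seat, ShowTime, TheaterID} = {ShowTime, TheaterID}, not the whole set, so ShowTime -> TheaterID violates BCNF; decompose into {ShowTime, TheaterID} and {Price, ScreeningID, Seat, ShowTime}.
{ShowTime, TheaterID} is in BCNF.
{Price, ScreeningID, Seat, ShowTime} is in BCNF.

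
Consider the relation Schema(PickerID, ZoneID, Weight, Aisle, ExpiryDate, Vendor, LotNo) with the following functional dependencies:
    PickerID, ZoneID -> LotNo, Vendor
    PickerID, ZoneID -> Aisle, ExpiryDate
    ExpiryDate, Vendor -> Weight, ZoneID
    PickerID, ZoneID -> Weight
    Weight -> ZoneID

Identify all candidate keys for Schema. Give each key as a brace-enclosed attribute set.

{PickerID} never appears on the right of any FD, so every key must include it.
{PickerID, Weight} is a candidate key since {PickerID, Weight}⁺ = {Aisle, ExpiryDate, LotNo, PickerID, Vendor, Weight, ZoneID} covers every attribute.
{PickerID, ZoneID} is a candidate key since {PickerID, ZoneID}⁺ = {Aisle, ExpiryDate, LotNo, PickerID, Vendor, Weight, ZoneID} covers every attribute.
{ExpiryDate, PickerID, Vendor} is a candidate key since {ExpiryDate, PickerID, Vendor}⁺ = {Aisle, ExpiryDate, LotNo, PickerID, Vendor, Weight, ZoneID} covers every attribute.
These are minimal and exhaustive — every other superkey contains one of them.

{ExpiryDate, PickerID, Vendor}, {PickerID, Weight}, {PickerID, ZoneID}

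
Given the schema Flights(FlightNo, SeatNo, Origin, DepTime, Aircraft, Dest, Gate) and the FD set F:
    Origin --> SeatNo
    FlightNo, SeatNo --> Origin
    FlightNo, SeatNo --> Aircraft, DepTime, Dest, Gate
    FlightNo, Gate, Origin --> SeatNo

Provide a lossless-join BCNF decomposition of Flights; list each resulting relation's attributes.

Candidate keys of the original relation: {FlightNo, Origin}, {FlightNo, SeatNo}.
In {Aircraft, DepTime, Dest, FlightNo, Gate, Origin, SeatNo}, {Origin} is not a superkey ({Origin}⁺ restricted to this set is {Origin, SeatNo}), so split on Origin --> SeatNo into {Origin, SeatNo} and {Aircraft, DepTime, Dest, FlightNo, Gate, Origin}.
{Origin, SeatNo} has no BCNF violation.
{Aircraft, DepTime, Dest, FlightNo, Gate, Origin} has no BCNF violation.

{Aircraft, DepTime, Dest, FlightNo, Gate, Origin}; {Origin, SeatNo}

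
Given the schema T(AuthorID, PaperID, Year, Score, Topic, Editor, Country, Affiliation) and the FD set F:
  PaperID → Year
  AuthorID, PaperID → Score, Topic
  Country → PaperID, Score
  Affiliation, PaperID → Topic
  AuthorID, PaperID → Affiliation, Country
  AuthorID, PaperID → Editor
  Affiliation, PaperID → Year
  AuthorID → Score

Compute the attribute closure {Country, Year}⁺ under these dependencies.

Start with {Country, Year}.
Country → PaperID, Score applies; add {PaperID, Score} → now {Country, PaperID, Score, Year}.
No further FD applies.

{Country, PaperID, Score, Year}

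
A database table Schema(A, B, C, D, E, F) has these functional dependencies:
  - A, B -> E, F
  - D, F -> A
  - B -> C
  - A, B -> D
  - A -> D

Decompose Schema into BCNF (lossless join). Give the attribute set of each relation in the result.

{A, D}; {A, F}; {B, C}; {B, D, E, F}

Candidate keys of the original relation: {A, B}, {B, D, F}.
In {A, B, C, D, E, F}, {D, F} is not a superkey ({D, F}⁺ restricted to this set is {A, D, F}), so split on D, F -> A into {A, D, F} and {B, C, D, E, F}.
In {A, D, F}, {A} is not a superkey ({A}⁺ restricted to this set is {A, D}), so split on A -> D into {A, D} and {A, F}.
{A, D}: every determinant is a superkey — BCNF.
{A, F}: every determinant is a superkey — BCNF.
In {B, C, D, E, F}, {B} is not a superkey ({B}⁺ restricted to this set is {B, C}), so split on B -> C into {B, C} and {B, D, E, F}.
{B, C}: every determinant is a superkey — BCNF.
{B, D, E, F}: every determinant is a superkey — BCNF.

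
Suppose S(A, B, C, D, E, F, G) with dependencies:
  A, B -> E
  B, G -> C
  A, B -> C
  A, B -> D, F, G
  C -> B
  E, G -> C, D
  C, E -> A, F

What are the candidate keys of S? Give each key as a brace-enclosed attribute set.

{A, B}⁺ = {A, B, C, D, E, F, G}, which is every attribute, so {A, B} is a candidate key.
{A, C}⁺ = {A, B, C, D, E, F, G}, which is every attribute, so {A, C} is a candidate key.
{C, E}⁺ = {A, B, C, D, E, F, G}, which is every attribute, so {C, E} is a candidate key.
{E, G}⁺ = {A, B, C, D, E, F, G}, which is every attribute, so {E, G} is a candidate key.
No proper subset of any of these is a key, and no other minimal superkey exists.

{A, B}, {A, C}, {C, E}, {E, G}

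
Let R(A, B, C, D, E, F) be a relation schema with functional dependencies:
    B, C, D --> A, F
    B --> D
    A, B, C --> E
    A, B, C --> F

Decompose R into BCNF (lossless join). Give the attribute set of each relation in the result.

Candidate key of the original relation: {B, C}.
Within {A, B, C, D, E, F}: {B}⁺ ∩ {A, B, C, D, E, F} = {B, D}, not the whole set, so B --> D violates BCNF; decompose into {B, D} and {A, B, C, E, F}.
{B, D}: every determinant is a superkey — BCNF.
{A, B, C, E, F}: every determinant is a superkey — BCNF.

{A, B, C, E, F}; {B, D}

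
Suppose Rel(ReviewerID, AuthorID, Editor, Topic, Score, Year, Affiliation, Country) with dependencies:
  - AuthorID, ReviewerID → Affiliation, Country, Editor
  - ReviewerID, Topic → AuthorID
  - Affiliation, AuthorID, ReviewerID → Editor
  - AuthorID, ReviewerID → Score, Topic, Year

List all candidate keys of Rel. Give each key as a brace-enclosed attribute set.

{ReviewerID} never appears on the right of any FD, so every key must include it.
Closure of {AuthorID, ReviewerID} is {Affiliation, AuthorID, Country, Editor, ReviewerID, Score, Topic, Year}, the whole schema; {AuthorID, ReviewerID} is a candidate key.
Closure of {ReviewerID, Topic} is {Affiliation, AuthorID, Country, Editor, ReviewerID, Score, Topic, Year}, the whole schema; {ReviewerID, Topic} is a candidate key.
These are minimal and exhaustive — every other superkey contains one of them.

{AuthorID, ReviewerID}, {ReviewerID, Topic}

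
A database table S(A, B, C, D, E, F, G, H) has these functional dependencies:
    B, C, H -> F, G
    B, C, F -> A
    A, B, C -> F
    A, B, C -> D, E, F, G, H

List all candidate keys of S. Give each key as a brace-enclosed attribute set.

{A, B, C}, {B, C, F}, {B, C, H}

{B, C} never appear on the right of any FD, so every key must include all of them.
{A, B, C}⁺ = {A, B, C, D, E, F, G, H}, which is every attribute, so {A, B, C} is a candidate key.
{B, C, F}⁺ = {A, B, C, D, E, F, G, H}, which is every attribute, so {B, C, F} is a candidate key.
{B, C, H}⁺ = {A, B, C, D, E, F, G, H}, which is every attribute, so {B, C, H} is a candidate key.
No proper subset of any of these is a key, and no other minimal superkey exists.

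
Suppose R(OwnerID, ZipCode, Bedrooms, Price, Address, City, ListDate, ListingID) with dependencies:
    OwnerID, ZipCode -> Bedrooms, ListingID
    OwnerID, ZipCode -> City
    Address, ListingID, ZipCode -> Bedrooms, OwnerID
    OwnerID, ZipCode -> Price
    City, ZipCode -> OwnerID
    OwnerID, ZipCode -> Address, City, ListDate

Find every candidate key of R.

{ZipCode} never appears on the right of any FD, so every key must include it.
{City, ZipCode} is a candidate key since {City, ZipCode}⁺ = {Address, Bedrooms, City, ListDate, ListingID, OwnerID, Price, ZipCode} covers every attribute.
{OwnerID, ZipCode} is a candidate key since {OwnerID, ZipCode}⁺ = {Address, Bedrooms, City, ListDate, ListingID, OwnerID, Price, ZipCode} covers every attribute.
{Address, ListingID, ZipCode} is a candidate key since {Address, ListingID, ZipCode}⁺ = {Address, Bedrooms, City, ListDate, ListingID, OwnerID, Price, ZipCode} covers every attribute.
Any other superkey properly contains one of these, so there are no further candidate keys.

{Address, ListingID, ZipCode}, {City, ZipCode}, {OwnerID, ZipCode}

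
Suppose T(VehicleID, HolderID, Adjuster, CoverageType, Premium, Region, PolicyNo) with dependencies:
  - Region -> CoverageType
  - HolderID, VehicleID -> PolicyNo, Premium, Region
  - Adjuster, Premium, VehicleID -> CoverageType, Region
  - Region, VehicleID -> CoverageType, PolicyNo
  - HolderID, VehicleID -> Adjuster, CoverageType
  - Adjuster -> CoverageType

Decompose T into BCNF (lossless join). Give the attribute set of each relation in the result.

{Adjuster, HolderID, Premium, VehicleID}; {Adjuster, Premium, Region, VehicleID}; {CoverageType, Region}; {PolicyNo, Region, VehicleID}

Candidate key of the original relation: {HolderID, VehicleID}.
In {Adjuster, CoverageType, HolderID, PolicyNo, Premium, Region, VehicleID}, {Region} is not a superkey ({Region}⁺ restricted to this set is {CoverageType, Region}), so split on Region -> CoverageType into {CoverageType, Region} and {Adjuster, HolderID, PolicyNo, Premium, Region, VehicleID}.
{CoverageType, Region} has no BCNF violation.
In {Adjuster, HolderID, PolicyNo, Premium, Region, VehicleID}, {Adjuster, Premium, VehicleID} is not a superkey ({Adjuster, Premium, VehicleID}⁺ restricted to this set is {Adjuster, PolicyNo, Premium, Region, VehicleID}), so split on Adjuster, Premium, VehicleID -> PolicyNo, Region into {Adjuster, PolicyNo, Premium, Region, VehicleID} and {Adjuster, HolderID, Premium, VehicleID}.
In {Adjuster, PolicyNo, Premium, Region, VehicleID}, {Region, VehicleID} is not a superkey ({Region, VehicleID}⁺ restricted to this set is {PolicyNo, Region, VehicleID}), so split on Region, VehicleID -> PolicyNo into {PolicyNo, Region, VehicleID} and {Adjuster, Premium, Region, VehicleID}.
{PolicyNo, Region, VehicleID} has no BCNF violation.
{Adjuster, Premium, Region, VehicleID} has no BCNF violation.
{Adjuster, HolderID, Premium, VehicleID} has no BCNF violation.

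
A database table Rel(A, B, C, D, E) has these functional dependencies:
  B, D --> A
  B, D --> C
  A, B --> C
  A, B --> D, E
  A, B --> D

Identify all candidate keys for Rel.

No FD produces {B}, so it must be in every candidate key.
{A, B}⁺ = {A, B, C, D, E}, which is every attribute, so {A, B} is a candidate key.
{B, D}⁺ = {A, B, C, D, E}, which is every attribute, so {B, D} is a candidate key.
Any other superkey properly contains one of these, so there are no further candidate keys.

{A, B}, {B, D}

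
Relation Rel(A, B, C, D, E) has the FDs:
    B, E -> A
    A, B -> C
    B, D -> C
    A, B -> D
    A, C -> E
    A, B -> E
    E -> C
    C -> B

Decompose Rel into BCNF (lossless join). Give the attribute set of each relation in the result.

{A, B, D, E}; {B, C}; {C, D}

Candidate keys of the original relation: {A, B}, {A, C}, {E}.
{A, B, C, D, E}: {B, D} determines {B, C, D} here but is not a superkey — split on B, D -> C, giving {B, C, D} and {A, B, D, E}.
{B, C, D}: {C} determines {B, C} here but is not a superkey — split on C -> B, giving {B, C} and {C, D}.
{B, C} is in BCNF.
{C, D} is in BCNF.
{A, B, D, E} is in BCNF.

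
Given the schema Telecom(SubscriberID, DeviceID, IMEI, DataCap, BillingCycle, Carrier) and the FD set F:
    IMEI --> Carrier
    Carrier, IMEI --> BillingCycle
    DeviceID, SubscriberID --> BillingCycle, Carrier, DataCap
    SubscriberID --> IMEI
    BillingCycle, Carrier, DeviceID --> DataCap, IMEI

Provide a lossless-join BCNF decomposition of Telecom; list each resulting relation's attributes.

Candidate key of the original relation: {DeviceID, SubscriberID}.
In {BillingCycle, Carrier, DataCap, DeviceID, IMEI, SubscriberID}, {IMEI} is not a superkey ({IMEI}⁺ restricted to this set is {BillingCycle, Carrier, IMEI}), so split on IMEI --> BillingCycle, Carrier into {BillingCycle, Carrier, IMEI} and {DataCap, DeviceID, IMEI, SubscriberID}.
{BillingCycle, Carrier, IMEI}: every determinant is a superkey — BCNF.
In {DataCap, DeviceID, IMEI, SubscriberID}, {SubscriberID} is not a superkey ({SubscriberID}⁺ restricted to this set is {IMEI, SubscriberID}), so split on SubscriberID --> IMEI into {IMEI, SubscriberID} and {DataCap, DeviceID, SubscriberID}.
{IMEI, SubscriberID}: every determinant is a superkey — BCNF.
{DataCap, DeviceID, SubscriberID}: every determinant is a superkey — BCNF.

{BillingCycle, Carrier, IMEI}; {DataCap, DeviceID, SubscriberID}; {IMEI, SubscriberID}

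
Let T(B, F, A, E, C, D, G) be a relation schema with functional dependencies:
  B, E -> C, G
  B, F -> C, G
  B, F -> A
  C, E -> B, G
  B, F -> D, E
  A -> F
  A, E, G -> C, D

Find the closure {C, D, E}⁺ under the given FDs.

{B, C, D, E, G}

Start with {C, D, E}.
C, E -> B, G applies; add {B, G} → now {B, C, D, E, G}.
No further FD applies.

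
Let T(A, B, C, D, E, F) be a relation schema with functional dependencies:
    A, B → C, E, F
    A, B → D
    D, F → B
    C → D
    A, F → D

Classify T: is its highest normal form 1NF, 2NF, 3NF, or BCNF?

Candidate keys: {A, B}, {A, F}. Prime attributes: {A, B, F}.
D, F → B: {D, F}⁺ = {B, D, F}, which is not all of the attributes, so the left side is not a superkey — BCNF is violated.
C → D has non-prime {D} on the right and a non-superkey on the left, so 3NF fails.
Checking every proper subset of each key, none determines a non-prime attribute — 2NF is satisfied.

2NF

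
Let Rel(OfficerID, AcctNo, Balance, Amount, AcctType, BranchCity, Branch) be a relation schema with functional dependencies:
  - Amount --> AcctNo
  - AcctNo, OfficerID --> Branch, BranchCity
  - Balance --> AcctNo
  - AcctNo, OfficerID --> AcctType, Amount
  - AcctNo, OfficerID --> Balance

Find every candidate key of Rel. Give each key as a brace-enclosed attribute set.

{AcctNo, OfficerID}, {Amount, OfficerID}, {Balance, OfficerID}

Attributes never on any right-hand side: {OfficerID} — every candidate key must contain it.
{AcctNo, OfficerID}⁺ = {AcctNo, AcctType, Amount, Balance, Branch, BranchCity, OfficerID}, which is every attribute, so {AcctNo, OfficerID} is a candidate key.
{Amount, OfficerID}⁺ = {AcctNo, AcctType, Amount, Balance, Branch, BranchCity, OfficerID}, which is every attribute, so {Amount, OfficerID} is a candidate key.
{Balance, OfficerID}⁺ = {AcctNo, AcctType, Amount, Balance, Branch, BranchCity, OfficerID}, which is every attribute, so {Balance, OfficerID} is a candidate key.
Any other superkey properly contains one of these, so there are no further candidate keys.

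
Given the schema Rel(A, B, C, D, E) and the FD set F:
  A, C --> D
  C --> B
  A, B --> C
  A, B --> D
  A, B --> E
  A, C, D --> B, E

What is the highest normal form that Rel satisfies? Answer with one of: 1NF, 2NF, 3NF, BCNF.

Candidate keys: {A, B}, {A, C}. Prime attributes: {A, B, C}.
For C --> B we have {C}⁺ = {B, C}; {C} is not a superkey, so BCNF fails.
Since {B} ⊆ prime attributes and every other non-superkey FD also has a prime right side, the schema is in 3NF.

3NF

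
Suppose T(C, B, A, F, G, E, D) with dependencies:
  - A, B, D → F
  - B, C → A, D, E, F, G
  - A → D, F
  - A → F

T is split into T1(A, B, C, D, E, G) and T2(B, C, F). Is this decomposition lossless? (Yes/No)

Yes

T1 ∩ T2 = {B, C}; its closure under F is {A, B, C, D, E, F, G}.
T1 is contained in that closure, so T1 ∩ T2 → T1 holds and the join is lossless.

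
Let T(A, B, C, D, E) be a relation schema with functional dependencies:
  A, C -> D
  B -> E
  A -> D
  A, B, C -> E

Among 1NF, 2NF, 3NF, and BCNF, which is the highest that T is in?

Candidate key: {A, B, C}. Prime attributes: {A, B, C}.
For A, C -> D we have {A, C}⁺ = {A, C, D}; {A, C} is not a superkey, so BCNF fails.
A, C -> D has non-prime {D} on the right and a non-superkey on the left, so 3NF fails.
The proper key subset {A} of {A, B, C} determines non-prime {D}, so the relation is not even in 2NF.

1NF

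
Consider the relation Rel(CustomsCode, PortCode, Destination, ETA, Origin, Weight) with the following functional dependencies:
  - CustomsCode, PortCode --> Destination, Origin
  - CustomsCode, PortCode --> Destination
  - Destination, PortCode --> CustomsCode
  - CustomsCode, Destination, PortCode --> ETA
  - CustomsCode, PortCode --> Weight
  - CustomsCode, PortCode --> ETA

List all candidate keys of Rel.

{CustomsCode, PortCode}, {Destination, PortCode}

{PortCode} never appears on the right of any FD, so every key must include it.
{CustomsCode, PortCode}⁺ = {CustomsCode, Destination, ETA, Origin, PortCode, Weight}, which is every attribute, so {CustomsCode, PortCode} is a candidate key.
{Destination, PortCode}⁺ = {CustomsCode, Destination, ETA, Origin, PortCode, Weight}, which is every attribute, so {Destination, PortCode} is a candidate key.
These are minimal and exhaustive — every other superkey contains one of them.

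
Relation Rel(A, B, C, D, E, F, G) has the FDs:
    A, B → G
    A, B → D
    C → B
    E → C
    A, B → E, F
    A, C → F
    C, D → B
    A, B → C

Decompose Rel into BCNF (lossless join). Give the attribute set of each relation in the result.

Candidate keys of the original relation: {A, B}, {A, C}, {A, E}.
In {A, B, C, D, E, F, G}, {C} is not a superkey ({C}⁺ restricted to this set is {B, C}), so split on C → B into {B, C} and {A, C, D, E, F, G}.
{B, C}: every determinant is a superkey — BCNF.
In {A, C, D, E, F, G}, {E} is not a superkey ({E}⁺ restricted to this set is {C, E}), so split on E → C into {C, E} and {A, D, E, F, G}.
{C, E}: every determinant is a superkey — BCNF.
{A, D, E, F, G}: every determinant is a superkey — BCNF.

{A, D, E, F, G}; {B, C}; {C, E}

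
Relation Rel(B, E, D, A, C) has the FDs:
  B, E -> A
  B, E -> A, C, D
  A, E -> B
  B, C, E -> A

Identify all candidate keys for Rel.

Attributes never on any right-hand side: {E} — every candidate key must contain it.
{A, E}⁺ = {A, B, C, D, E} — all of the relation — so {A, E} is a candidate key.
{B, E}⁺ = {A, B, C, D, E} — all of the relation — so {B, E} is a candidate key.
These are minimal and exhaustive — every other superkey contains one of them.

{A, E}, {B, E}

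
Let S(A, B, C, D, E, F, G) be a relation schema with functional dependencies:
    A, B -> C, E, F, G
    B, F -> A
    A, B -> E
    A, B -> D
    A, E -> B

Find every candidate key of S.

{A, B}⁺ = {A, B, C, D, E, F, G} — all of the relation — so {A, B} is a candidate key.
{A, E}⁺ = {A, B, C, D, E, F, G} — all of the relation — so {A, E} is a candidate key.
{B, F}⁺ = {A, B, C, D, E, F, G} — all of the relation — so {B, F} is a candidate key.
No proper subset of any of these is a key, and no other minimal superkey exists.

{A, B}, {A, E}, {B, F}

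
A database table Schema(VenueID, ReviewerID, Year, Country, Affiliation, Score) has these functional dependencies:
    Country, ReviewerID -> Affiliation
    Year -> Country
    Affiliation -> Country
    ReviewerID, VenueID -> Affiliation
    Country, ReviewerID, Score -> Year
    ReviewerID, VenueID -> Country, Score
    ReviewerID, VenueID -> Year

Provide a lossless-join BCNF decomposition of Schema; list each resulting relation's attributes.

Candidate key of the original relation: {ReviewerID, VenueID}.
Within {Affiliation, Country, ReviewerID, Score, VenueID, Year}: {Country, ReviewerID}⁺ ∩ {Affiliation, Country, ReviewerID, Score, VenueID, Year} = {Affiliation, Country, ReviewerID}, not the whole set, so Country, ReviewerID -> Affiliation violates BCNF; decompose into {Affiliation, Country, ReviewerID} and {Country, ReviewerID, Score, VenueID, Year}.
Within {Affiliation, Country, ReviewerID}: {Affiliation}⁺ ∩ {Affiliation, Country, ReviewerID} = {Affiliation, Country}, not the whole set, so Affiliation -> Country violates BCNF; decompose into {Affiliation, Country} and {Affiliation, ReviewerID}.
{Affiliation, Country} is in BCNF.
{Affiliation, ReviewerID} is in BCNF.
Within {Country, ReviewerID, Score, VenueID, Year}: {Year}⁺ ∩ {Country, ReviewerID, Score, VenueID, Year} = {Country, Year}, not the whole set, so Year -> Country violates BCNF; decompose into {Country, Year} and {ReviewerID, Score, VenueID, Year}.
{Country, Year} is in BCNF.
{ReviewerID, Score, VenueID, Year} is in BCNF.

{Affiliation, Country}; {Affiliation, ReviewerID}; {Country, Year}; {ReviewerID, Score, VenueID, Year}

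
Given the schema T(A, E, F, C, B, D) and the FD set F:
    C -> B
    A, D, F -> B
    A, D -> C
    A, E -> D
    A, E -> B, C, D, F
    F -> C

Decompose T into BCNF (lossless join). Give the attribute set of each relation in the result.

Candidate key of the original relation: {A, E}.
Within {A, B, C, D, E, F}: {C}⁺ ∩ {A, B, C, D, E, F} = {B, C}, not the whole set, so C -> B violates BCNF; decompose into {B, C} and {A, C, D, E, F}.
{B, C}: every determinant is a superkey — BCNF.
Within {A, C, D, E, F}: {A, D, F}⁺ ∩ {A, C, D, E, F} = {A, C, D, F}, not the whole set, so A, D, F -> C violates BCNF; decompose into {A, C, D, F} and {A, D, E, F}.
Within {A, C, D, F}: {A, D}⁺ ∩ {A, C, D, F} = {A, C, D}, not the whole set, so A, D -> C violates BCNF; decompose into {A, C, D} and {A, D, F}.
{A, C, D}: every determinant is a superkey — BCNF.
{A, D, F}: every determinant is a superkey — BCNF.
{A, D, E, F}: every determinant is a superkey — BCNF.

{A, C, D}; {A, D, E, F}; {B, C}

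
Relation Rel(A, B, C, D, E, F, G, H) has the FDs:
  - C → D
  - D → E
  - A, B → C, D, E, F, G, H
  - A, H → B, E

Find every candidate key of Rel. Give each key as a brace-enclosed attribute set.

{A, B}, {A, H}

No FD produces {A}, so it must be in every candidate key.
{A, B} is a candidate key since {A, B}⁺ = {A, B, C, D, E, F, G, H} covers every attribute.
{A, H} is a candidate key since {A, H}⁺ = {A, B, C, D, E, F, G, H} covers every attribute.
No proper subset of any of these is a key, and no other minimal superkey exists.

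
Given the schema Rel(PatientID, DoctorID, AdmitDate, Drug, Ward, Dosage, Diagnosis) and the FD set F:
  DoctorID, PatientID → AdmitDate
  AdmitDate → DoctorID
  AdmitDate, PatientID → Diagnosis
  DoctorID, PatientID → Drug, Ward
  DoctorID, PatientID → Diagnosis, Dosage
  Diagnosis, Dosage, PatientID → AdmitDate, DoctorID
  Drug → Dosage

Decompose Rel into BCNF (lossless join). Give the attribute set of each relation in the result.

{AdmitDate, Diagnosis, Drug, PatientID, Ward}; {AdmitDate, DoctorID}; {Dosage, Drug}

Candidate keys of the original relation: {AdmitDate, PatientID}, {Diagnosis, Dosage, PatientID}, {Diagnosis, Drug, PatientID}, {DoctorID, PatientID}.
{AdmitDate, Diagnosis, DoctorID, Dosage, Drug, PatientID, Ward}: {AdmitDate} determines {AdmitDate, DoctorID} here but is not a superkey — split on AdmitDate → DoctorID, giving {AdmitDate, DoctorID} and {AdmitDate, Diagnosis, Dosage, Drug, PatientID, Ward}.
{AdmitDate, DoctorID} has no BCNF violation.
{AdmitDate, Diagnosis, Dosage, Drug, PatientID, Ward}: {Drug} determines {Dosage, Drug} here but is not a superkey — split on Drug → Dosage, giving {Dosage, Drug} and {AdmitDate, Diagnosis, Drug, PatientID, Ward}.
{Dosage, Drug} has no BCNF violation.
{AdmitDate, Diagnosis, Drug, PatientID, Ward} has no BCNF violation.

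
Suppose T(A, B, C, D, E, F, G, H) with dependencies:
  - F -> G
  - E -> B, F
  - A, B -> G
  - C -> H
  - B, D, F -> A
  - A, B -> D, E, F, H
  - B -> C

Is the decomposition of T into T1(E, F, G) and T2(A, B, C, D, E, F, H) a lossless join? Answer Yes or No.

Yes

Common attributes: {E, F}; their closure is {B, C, E, F, G, H}.
T1 is contained in that closure, so T1 ∩ T2 -> T1 holds and the join is lossless.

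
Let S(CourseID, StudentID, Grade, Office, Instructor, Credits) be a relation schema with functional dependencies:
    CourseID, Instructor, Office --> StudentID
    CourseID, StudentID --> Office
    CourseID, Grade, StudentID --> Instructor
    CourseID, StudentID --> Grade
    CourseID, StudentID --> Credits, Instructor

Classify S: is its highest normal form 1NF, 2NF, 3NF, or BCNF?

BCNF

Candidate keys: {CourseID, Instructor, Office}, {CourseID, StudentID}. Prime attributes: {CourseID, Instructor, Office, StudentID}.
Every FD has a superkey on the left, so the relation is in BCNF.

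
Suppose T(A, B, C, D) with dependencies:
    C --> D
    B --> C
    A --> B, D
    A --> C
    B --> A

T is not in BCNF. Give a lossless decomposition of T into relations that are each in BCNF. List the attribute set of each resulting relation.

Candidate keys of the original relation: {A}, {B}.
Within {A, B, C, D}: {C}⁺ ∩ {A, B, C, D} = {C, D}, not the whole set, so C --> D violates BCNF; decompose into {C, D} and {A, B, C}.
{C, D} is in BCNF.
{A, B, C} is in BCNF.

{A, B, C}; {C, D}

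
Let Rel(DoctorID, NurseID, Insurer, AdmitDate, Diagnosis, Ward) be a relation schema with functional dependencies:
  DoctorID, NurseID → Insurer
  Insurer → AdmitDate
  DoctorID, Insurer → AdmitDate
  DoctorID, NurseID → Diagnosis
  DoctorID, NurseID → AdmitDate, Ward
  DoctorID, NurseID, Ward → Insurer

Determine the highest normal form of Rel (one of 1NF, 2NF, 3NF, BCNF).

2NF

Candidate key: {DoctorID, NurseID}. Prime attributes: {DoctorID, NurseID}.
Insurer → AdmitDate: {Insurer}⁺ = {AdmitDate, Insurer}, which is not all of the attributes, so the left side is not a superkey — BCNF is violated.
Insurer → AdmitDate has non-prime {AdmitDate} on the right and a non-superkey on the left, so 3NF fails.
No non-prime attribute depends on a proper subset of any candidate key, so 2NF holds.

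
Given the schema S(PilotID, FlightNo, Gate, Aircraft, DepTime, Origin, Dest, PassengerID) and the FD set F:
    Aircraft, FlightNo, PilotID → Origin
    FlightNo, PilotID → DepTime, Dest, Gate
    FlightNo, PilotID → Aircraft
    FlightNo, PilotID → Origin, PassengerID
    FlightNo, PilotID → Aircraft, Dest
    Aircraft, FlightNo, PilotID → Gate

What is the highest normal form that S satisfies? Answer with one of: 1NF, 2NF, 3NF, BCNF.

BCNF

Candidate key: {FlightNo, PilotID}. Prime attributes: {FlightNo, PilotID}.
The left-hand side of every FD is a superkey, so BCNF is satisfied.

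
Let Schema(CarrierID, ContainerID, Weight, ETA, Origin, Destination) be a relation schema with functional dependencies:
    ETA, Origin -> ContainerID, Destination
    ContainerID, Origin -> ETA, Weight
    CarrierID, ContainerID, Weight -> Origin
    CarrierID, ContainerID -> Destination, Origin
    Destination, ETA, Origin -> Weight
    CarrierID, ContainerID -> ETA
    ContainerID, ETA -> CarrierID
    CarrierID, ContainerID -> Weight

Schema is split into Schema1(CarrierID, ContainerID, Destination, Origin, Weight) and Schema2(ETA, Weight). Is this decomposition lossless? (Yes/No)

No

Schema1 ∩ Schema2 = {Weight}; its closure under F is {Weight}.
Neither Schema1 nor Schema2 is contained in that closure, so the decomposition is lossy.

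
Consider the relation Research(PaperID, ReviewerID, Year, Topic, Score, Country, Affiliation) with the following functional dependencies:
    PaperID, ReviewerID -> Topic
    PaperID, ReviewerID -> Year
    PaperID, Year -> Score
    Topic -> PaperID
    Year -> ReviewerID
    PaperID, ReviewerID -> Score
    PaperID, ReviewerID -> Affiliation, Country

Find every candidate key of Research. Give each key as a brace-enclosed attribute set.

Closure of {PaperID, ReviewerID} is {Affiliation, Country, PaperID, ReviewerID, Score, Topic, Year}, the whole schema; {PaperID, ReviewerID} is a candidate key.
Closure of {PaperID, Year} is {Affiliation, Country, PaperID, ReviewerID, Score, Topic, Year}, the whole schema; {PaperID, Year} is a candidate key.
Closure of {ReviewerID, Topic} is {Affiliation, Country, PaperID, ReviewerID, Score, Topic, Year}, the whole schema; {ReviewerID, Topic} is a candidate key.
Closure of {Topic, Year} is {Affiliation, Country, PaperID, ReviewerID, Score, Topic, Year}, the whole schema; {Topic, Year} is a candidate key.
These are minimal and exhaustive — every other superkey contains one of them.

{PaperID, ReviewerID}, {PaperID, Year}, {ReviewerID, Topic}, {Topic, Year}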